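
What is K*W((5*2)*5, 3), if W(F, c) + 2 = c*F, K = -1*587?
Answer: -86876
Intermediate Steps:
K = -587
W(F, c) = -2 + F*c (W(F, c) = -2 + c*F = -2 + F*c)
K*W((5*2)*5, 3) = -587*(-2 + ((5*2)*5)*3) = -587*(-2 + (10*5)*3) = -587*(-2 + 50*3) = -587*(-2 + 150) = -587*148 = -86876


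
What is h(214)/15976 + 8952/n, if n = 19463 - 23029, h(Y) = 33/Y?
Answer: -15302776425/6095834512 ≈ -2.5104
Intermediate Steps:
n = -3566
h(214)/15976 + 8952/n = (33/214)/15976 + 8952/(-3566) = (33*(1/214))*(1/15976) + 8952*(-1/3566) = (33/214)*(1/15976) - 4476/1783 = 33/3418864 - 4476/1783 = -15302776425/6095834512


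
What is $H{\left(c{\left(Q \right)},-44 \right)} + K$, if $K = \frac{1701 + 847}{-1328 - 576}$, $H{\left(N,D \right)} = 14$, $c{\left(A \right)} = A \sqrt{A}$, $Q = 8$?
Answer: $\frac{861}{68} \approx 12.662$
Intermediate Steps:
$c{\left(A \right)} = A^{\frac{3}{2}}$
$K = - \frac{91}{68}$ ($K = \frac{2548}{-1904} = 2548 \left(- \frac{1}{1904}\right) = - \frac{91}{68} \approx -1.3382$)
$H{\left(c{\left(Q \right)},-44 \right)} + K = 14 - \frac{91}{68} = \frac{861}{68}$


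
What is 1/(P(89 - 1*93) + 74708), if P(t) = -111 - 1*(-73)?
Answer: 1/74670 ≈ 1.3392e-5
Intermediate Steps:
P(t) = -38 (P(t) = -111 + 73 = -38)
1/(P(89 - 1*93) + 74708) = 1/(-38 + 74708) = 1/74670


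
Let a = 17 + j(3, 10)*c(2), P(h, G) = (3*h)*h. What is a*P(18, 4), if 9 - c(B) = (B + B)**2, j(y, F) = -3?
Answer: 36936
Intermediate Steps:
P(h, G) = 3*h**2
c(B) = 9 - 4*B**2 (c(B) = 9 - (B + B)**2 = 9 - (2*B)**2 = 9 - 4*B**2)
a = 38 (a = 17 - 3*(9 - 4*2**2) = 17 - 3*(9 - 4*4) = 17 - 3*(9 - 16) = 17 - 3*(-7) = 17 + 21 = 38)
a*P(18, 4) = 38*(3*18**2) = 38*(3*324) = 38*972 = 36936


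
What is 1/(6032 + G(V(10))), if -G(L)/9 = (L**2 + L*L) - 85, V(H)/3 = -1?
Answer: 1/6635 ≈ 0.00015072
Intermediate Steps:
V(H) = -3 (V(H) = 3*(-1) = -3)
G(L) = 765 - 18*L**2 (G(L) = -9*((L**2 + L*L) - 85) = -9*((L**2 + L**2) - 85) = -9*(2*L**2 - 85) = -9*(-85 + 2*L**2) = 765 - 18*L**2)
1/(6032 + G(V(10))) = 1/(6032 + (765 - 18*(-3)**2)) = 1/(6032 + (765 - 18*9)) = 1/(6032 + (765 - 162)) = 1/(6032 + 603) = 1/6635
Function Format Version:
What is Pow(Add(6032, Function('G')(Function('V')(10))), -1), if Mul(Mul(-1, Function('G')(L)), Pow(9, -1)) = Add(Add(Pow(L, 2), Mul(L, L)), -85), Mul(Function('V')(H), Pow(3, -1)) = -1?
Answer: Rational(1, 6635) ≈ 0.00015072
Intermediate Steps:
Function('V')(H) = -3 (Function('V')(H) = Mul(3, -1) = -3)
Function('G')(L) = Add(765, Mul(-18, Pow(L, 2))) (Function('G')(L) = Mul(-9, Add(Add(Pow(L, 2), Mul(L, L)), -85)) = Mul(-9, Add(Add(Pow(L, 2), Pow(L, 2)), -85)) = Mul(-9, Add(Mul(2, Pow(L, 2)), -85)) = Mul(-9, Add(-85, Mul(2, Pow(L, 2)))) = Add(765, Mul(-18, Pow(L, 2))))
Pow(Add(6032, Function('G')(Function('V')(10))), -1) = Pow(Add(6032, Add(765, Mul(-18, Pow(-3, 2)))), -1) = Pow(Add(6032, Add(765, Mul(-18, 9))), -1) = Pow(Add(6032, Add(765, -162)), -1) = Pow(Add(6032, 603), -1) = Pow(6635, -1) = Rational(1, 6635)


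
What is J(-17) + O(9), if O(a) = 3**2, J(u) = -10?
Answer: -1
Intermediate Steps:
O(a) = 9
J(-17) + O(9) = -10 + 9 = -1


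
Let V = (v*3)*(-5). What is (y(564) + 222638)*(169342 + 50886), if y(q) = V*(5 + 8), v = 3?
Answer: 48902288084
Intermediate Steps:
V = -45 (V = (3*3)*(-5) = 9*(-5) = -45)
y(q) = -585 (y(q) = -45*(5 + 8) = -45*13 = -585)
(y(564) + 222638)*(169342 + 50886) = (-585 + 222638)*(169342 + 50886) = 222053*220228 = 48902288084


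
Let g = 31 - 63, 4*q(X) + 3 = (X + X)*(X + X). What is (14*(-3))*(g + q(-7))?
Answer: -1365/2 ≈ -682.50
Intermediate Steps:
q(X) = -¾ + X² (q(X) = -¾ + ((X + X)*(X + X))/4 = -¾ + ((2*X)*(2*X))/4 = -¾ + (4*X²)/4 = -¾ + X²)
g = -32
(14*(-3))*(g + q(-7)) = (14*(-3))*(-32 + (-¾ + (-7)²)) = -42*(-32 + (-¾ + 49)) = -42*(-32 + 193/4) = -42*65/4 = -1365/2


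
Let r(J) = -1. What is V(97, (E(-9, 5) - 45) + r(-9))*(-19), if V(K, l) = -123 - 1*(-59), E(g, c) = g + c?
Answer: 1216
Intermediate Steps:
E(g, c) = c + g
V(K, l) = -64 (V(K, l) = -123 + 59 = -64)
V(97, (E(-9, 5) - 45) + r(-9))*(-19) = -64*(-19) = 1216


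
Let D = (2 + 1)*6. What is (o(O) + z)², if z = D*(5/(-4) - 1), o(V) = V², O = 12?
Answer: 42849/4 ≈ 10712.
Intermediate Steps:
D = 18 (D = 3*6 = 18)
z = -81/2 (z = 18*(5/(-4) - 1) = 18*(5*(-¼) - 1) = 18*(-5/4 - 1) = 18*(-9/4) = -81/2 ≈ -40.500)
(o(O) + z)² = (12² - 81/2)² = (144 - 81/2)² = (207/2)² = 42849/4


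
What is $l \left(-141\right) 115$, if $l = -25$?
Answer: $405375$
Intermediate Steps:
$l \left(-141\right) 115 = \left(-25\right) \left(-141\right) 115 = 3525 \cdot 115 = 405375$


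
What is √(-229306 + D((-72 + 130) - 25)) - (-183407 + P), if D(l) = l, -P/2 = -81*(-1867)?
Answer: 485861 + I*√229273 ≈ 4.8586e+5 + 478.82*I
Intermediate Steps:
P = -302454 (P = -(-162)*(-1867) = -2*151227 = -302454)
√(-229306 + D((-72 + 130) - 25)) - (-183407 + P) = √(-229306 + ((-72 + 130) - 25)) - (-183407 - 302454) = √(-229306 + (58 - 25)) - 1*(-485861) = √(-229306 + 33) + 485861 = √(-229273) + 485861 = I*√229273 + 485861 = 485861 + I*√229273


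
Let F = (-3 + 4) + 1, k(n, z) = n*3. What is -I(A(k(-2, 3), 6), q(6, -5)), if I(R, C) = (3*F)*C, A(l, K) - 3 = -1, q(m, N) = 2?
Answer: -12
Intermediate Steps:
k(n, z) = 3*n
F = 2 (F = 1 + 1 = 2)
A(l, K) = 2 (A(l, K) = 3 - 1 = 2)
I(R, C) = 6*C (I(R, C) = (3*2)*C = 6*C)
-I(A(k(-2, 3), 6), q(6, -5)) = -6*2 = -1*12 = -12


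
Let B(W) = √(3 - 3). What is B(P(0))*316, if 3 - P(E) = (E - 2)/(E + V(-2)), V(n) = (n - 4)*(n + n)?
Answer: 0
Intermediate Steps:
V(n) = 2*n*(-4 + n) (V(n) = (-4 + n)*(2*n) = 2*n*(-4 + n))
P(E) = 3 - (-2 + E)/(24 + E) (P(E) = 3 - (E - 2)/(E + 2*(-2)*(-4 - 2)) = 3 - (-2 + E)/(E + 2*(-2)*(-6)) = 3 - (-2 + E)/(E + 24) = 3 - (-2 + E)/(24 + E))
B(W) = 0 (B(W) = √0 = 0)
B(P(0))*316 = 0*316 = 0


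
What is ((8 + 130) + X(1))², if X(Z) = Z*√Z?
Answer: 19321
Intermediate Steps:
X(Z) = Z^(3/2)
((8 + 130) + X(1))² = ((8 + 130) + 1^(3/2))² = (138 + 1)² = 139² = 19321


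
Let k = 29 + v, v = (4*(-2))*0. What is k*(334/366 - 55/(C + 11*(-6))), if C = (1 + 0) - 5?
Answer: 126179/2562 ≈ 49.250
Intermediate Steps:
C = -4 (C = 1 - 5 = -4)
v = 0 (v = -8*0 = 0)
k = 29 (k = 29 + 0 = 29)
k*(334/366 - 55/(C + 11*(-6))) = 29*(334/366 - 55/(-4 + 11*(-6))) = 29*(334*(1/366) - 55/(-4 - 66)) = 29*(167/183 - 55/(-70)) = 29*(167/183 - 55*(-1/70)) = 29*(167/183 + 11/14) = 29*(4351/2562) = 126179/2562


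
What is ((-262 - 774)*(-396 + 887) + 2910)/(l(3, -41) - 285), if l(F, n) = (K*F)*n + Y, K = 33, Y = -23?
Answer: 505766/4367 ≈ 115.82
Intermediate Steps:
l(F, n) = -23 + 33*F*n (l(F, n) = (33*F)*n - 23 = 33*F*n - 23 = -23 + 33*F*n)
((-262 - 774)*(-396 + 887) + 2910)/(l(3, -41) - 285) = ((-262 - 774)*(-396 + 887) + 2910)/((-23 + 33*3*(-41)) - 285) = (-1036*491 + 2910)/((-23 - 4059) - 285) = (-508676 + 2910)/(-4082 - 285) = -505766/(-4367) = -505766*(-1/4367) = 505766/4367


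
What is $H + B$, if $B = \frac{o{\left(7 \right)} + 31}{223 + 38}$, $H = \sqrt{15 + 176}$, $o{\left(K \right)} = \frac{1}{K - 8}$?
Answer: $\frac{10}{87} + \sqrt{191} \approx 13.935$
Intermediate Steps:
$o{\left(K \right)} = \frac{1}{-8 + K}$
$H = \sqrt{191} \approx 13.82$
$B = \frac{10}{87}$ ($B = \frac{\frac{1}{-8 + 7} + 31}{223 + 38} = \frac{\frac{1}{-1} + 31}{261} = \left(-1 + 31\right) \frac{1}{261} = 30 \cdot \frac{1}{261} = \frac{10}{87} \approx 0.11494$)
$H + B = \sqrt{191} + \frac{10}{87} = \frac{10}{87} + \sqrt{191}$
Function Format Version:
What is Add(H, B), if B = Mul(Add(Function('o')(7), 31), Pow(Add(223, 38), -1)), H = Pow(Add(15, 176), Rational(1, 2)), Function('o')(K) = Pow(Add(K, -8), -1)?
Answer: Add(Rational(10, 87), Pow(191, Rational(1, 2))) ≈ 13.935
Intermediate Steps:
Function('o')(K) = Pow(Add(-8, K), -1)
H = Pow(191, Rational(1, 2)) ≈ 13.820
B = Rational(10, 87) (B = Mul(Add(Pow(Add(-8, 7), -1), 31), Pow(Add(223, 38), -1)) = Mul(Add(Pow(-1, -1), 31), Pow(261, -1)) = Mul(Add(-1, 31), Rational(1, 261)) = Mul(30, Rational(1, 261)) = Rational(10, 87) ≈ 0.11494)
Add(H, B) = Add(Pow(191, Rational(1, 2)), Rational(10, 87)) = Add(Rational(10, 87), Pow(191, Rational(1, 2)))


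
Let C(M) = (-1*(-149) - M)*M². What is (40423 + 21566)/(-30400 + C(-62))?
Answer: 20663/260228 ≈ 0.079403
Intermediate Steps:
C(M) = M²*(149 - M) (C(M) = (149 - M)*M² = M²*(149 - M))
(40423 + 21566)/(-30400 + C(-62)) = (40423 + 21566)/(-30400 + (-62)²*(149 - 1*(-62))) = 61989/(-30400 + 3844*(149 + 62)) = 61989/(-30400 + 3844*211) = 61989/(-30400 + 811084) = 61989/780684 = 61989*(1/780684) = 20663/260228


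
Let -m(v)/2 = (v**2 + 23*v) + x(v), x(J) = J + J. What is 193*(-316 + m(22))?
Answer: -460112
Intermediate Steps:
x(J) = 2*J
m(v) = -50*v - 2*v**2 (m(v) = -2*((v**2 + 23*v) + 2*v) = -2*(v**2 + 25*v) = -50*v - 2*v**2)
193*(-316 + m(22)) = 193*(-316 + 2*22*(-25 - 1*22)) = 193*(-316 + 2*22*(-25 - 22)) = 193*(-316 + 2*22*(-47)) = 193*(-316 - 2068) = 193*(-2384) = -460112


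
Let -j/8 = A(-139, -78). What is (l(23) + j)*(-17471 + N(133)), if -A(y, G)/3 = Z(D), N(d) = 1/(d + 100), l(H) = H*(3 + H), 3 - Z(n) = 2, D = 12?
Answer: -2532001524/233 ≈ -1.0867e+7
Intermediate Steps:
Z(n) = 1 (Z(n) = 3 - 1*2 = 3 - 2 = 1)
N(d) = 1/(100 + d)
A(y, G) = -3 (A(y, G) = -3*1 = -3)
j = 24 (j = -8*(-3) = 24)
(l(23) + j)*(-17471 + N(133)) = (23*(3 + 23) + 24)*(-17471 + 1/(100 + 133)) = (23*26 + 24)*(-17471 + 1/233) = (598 + 24)*(-17471 + 1/233) = 622*(-4070742/233) = -2532001524/233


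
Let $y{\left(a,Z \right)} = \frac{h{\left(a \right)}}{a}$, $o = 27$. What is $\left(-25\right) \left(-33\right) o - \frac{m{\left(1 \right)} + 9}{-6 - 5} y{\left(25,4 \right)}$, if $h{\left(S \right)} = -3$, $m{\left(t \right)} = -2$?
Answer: $\frac{6125604}{275} \approx 22275.0$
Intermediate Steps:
$y{\left(a,Z \right)} = - \frac{3}{a}$
$\left(-25\right) \left(-33\right) o - \frac{m{\left(1 \right)} + 9}{-6 - 5} y{\left(25,4 \right)} = \left(-25\right) \left(-33\right) 27 - \frac{-2 + 9}{-6 - 5} \left(- \frac{3}{25}\right) = 825 \cdot 27 - \frac{7}{-11} \left(\left(-3\right) \frac{1}{25}\right) = 22275 - 7 \left(- \frac{1}{11}\right) \left(- \frac{3}{25}\right) = 22275 - \left(- \frac{7}{11}\right) \left(- \frac{3}{25}\right) = 22275 - \frac{21}{275} = \frac{6125604}{275}$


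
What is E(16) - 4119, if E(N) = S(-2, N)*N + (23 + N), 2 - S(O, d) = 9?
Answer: -4192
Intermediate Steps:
S(O, d) = -7 (S(O, d) = 2 - 1*9 = 2 - 9 = -7)
E(N) = 23 - 6*N (E(N) = -7*N + (23 + N) = 23 - 6*N)
E(16) - 4119 = (23 - 6*16) - 4119 = (23 - 96) - 4119 = -73 - 4119 = -4192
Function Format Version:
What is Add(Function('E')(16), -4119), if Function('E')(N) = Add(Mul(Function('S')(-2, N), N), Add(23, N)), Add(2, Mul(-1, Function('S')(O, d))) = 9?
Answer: -4192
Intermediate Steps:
Function('S')(O, d) = -7 (Function('S')(O, d) = Add(2, Mul(-1, 9)) = Add(2, -9) = -7)
Function('E')(N) = Add(23, Mul(-6, N)) (Function('E')(N) = Add(Mul(-7, N), Add(23, N)) = Add(23, Mul(-6, N)))
Add(Function('E')(16), -4119) = Add(Add(23, Mul(-6, 16)), -4119) = Add(Add(23, -96), -4119) = Add(-73, -4119) = -4192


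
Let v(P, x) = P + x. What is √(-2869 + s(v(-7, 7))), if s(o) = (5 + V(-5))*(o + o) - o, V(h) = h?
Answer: I*√2869 ≈ 53.563*I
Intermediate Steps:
s(o) = -o (s(o) = (5 - 5)*(o + o) - o = 0*(2*o) - o = 0 - o = -o)
√(-2869 + s(v(-7, 7))) = √(-2869 - (-7 + 7)) = √(-2869 - 1*0) = √(-2869 + 0) = √(-2869) = I*√2869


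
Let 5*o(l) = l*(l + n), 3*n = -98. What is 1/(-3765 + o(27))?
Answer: -5/18978 ≈ -0.00026346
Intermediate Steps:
n = -98/3 (n = (⅓)*(-98) = -98/3 ≈ -32.667)
o(l) = l*(-98/3 + l)/5 (o(l) = (l*(l - 98/3))/5 = (l*(-98/3 + l))/5 = l*(-98/3 + l)/5)
1/(-3765 + o(27)) = 1/(-3765 + (1/15)*27*(-98 + 3*27)) = 1/(-3765 + (1/15)*27*(-98 + 81)) = 1/(-3765 + (1/15)*27*(-17)) = 1/(-3765 - 153/5) = 1/(-18978/5) = -5/18978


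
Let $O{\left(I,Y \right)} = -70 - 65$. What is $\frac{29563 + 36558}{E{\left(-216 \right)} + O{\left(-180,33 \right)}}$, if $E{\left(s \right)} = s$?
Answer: $- \frac{66121}{351} \approx -188.38$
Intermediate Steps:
$O{\left(I,Y \right)} = -135$
$\frac{29563 + 36558}{E{\left(-216 \right)} + O{\left(-180,33 \right)}} = \frac{29563 + 36558}{-216 - 135} = \frac{66121}{-351} = 66121 \left(- \frac{1}{351}\right) = - \frac{66121}{351}$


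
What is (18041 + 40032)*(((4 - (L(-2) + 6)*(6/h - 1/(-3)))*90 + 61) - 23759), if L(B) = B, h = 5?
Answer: -1387363970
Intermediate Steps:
(18041 + 40032)*(((4 - (L(-2) + 6)*(6/h - 1/(-3)))*90 + 61) - 23759) = (18041 + 40032)*(((4 - (-2 + 6)*(6/5 - 1/(-3)))*90 + 61) - 23759) = 58073*(((4 - 4*(6*(⅕) - 1*(-⅓)))*90 + 61) - 23759) = 58073*(((4 - 4*(6/5 + ⅓))*90 + 61) - 23759) = 58073*(((4 - 4*23/15)*90 + 61) - 23759) = 58073*(((4 - 1*92/15)*90 + 61) - 23759) = 58073*(((4 - 92/15)*90 + 61) - 23759) = 58073*((-32/15*90 + 61) - 23759) = 58073*((-192 + 61) - 23759) = 58073*(-131 - 23759) = 58073*(-23890) = -1387363970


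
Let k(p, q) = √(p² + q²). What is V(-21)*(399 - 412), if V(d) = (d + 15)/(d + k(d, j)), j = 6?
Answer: 91/2 + 13*√53/2 ≈ 92.821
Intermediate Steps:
V(d) = (15 + d)/(d + √(36 + d²)) (V(d) = (d + 15)/(d + √(d² + 6²)) = (15 + d)/(d + √(d² + 36)) = (15 + d)/(d + √(36 + d²)))
V(-21)*(399 - 412) = ((15 - 21)/(-21 + √(36 + (-21)²)))*(399 - 412) = (-6/(-21 + √(36 + 441)))*(-13) = (-6/(-21 + √477))*(-13) = (-6/(-21 + 3*√53))*(-13) = -6/(-21 + 3*√53)*(-13) = 78/(-21 + 3*√53)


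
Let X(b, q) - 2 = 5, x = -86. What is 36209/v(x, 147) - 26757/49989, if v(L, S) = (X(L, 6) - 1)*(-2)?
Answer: -603457595/199956 ≈ -3018.0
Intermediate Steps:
X(b, q) = 7 (X(b, q) = 2 + 5 = 7)
v(L, S) = -12 (v(L, S) = (7 - 1)*(-2) = 6*(-2) = -12)
36209/v(x, 147) - 26757/49989 = 36209/(-12) - 26757/49989 = 36209*(-1/12) - 26757*1/49989 = -36209/12 - 8919/16663 = -603457595/199956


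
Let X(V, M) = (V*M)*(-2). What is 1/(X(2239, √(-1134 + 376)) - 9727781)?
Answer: I/(-9727781*I + 4478*√758) ≈ -1.0278e-7 + 1.3026e-9*I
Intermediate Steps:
X(V, M) = -2*M*V (X(V, M) = (M*V)*(-2) = -2*M*V)
1/(X(2239, √(-1134 + 376)) - 9727781) = 1/(-2*√(-1134 + 376)*2239 - 9727781) = 1/(-2*√(-758)*2239 - 9727781) = 1/(-2*I*√758*2239 - 9727781) = 1/(-4478*I*√758 - 9727781) = 1/(-9727781 - 4478*I*√758)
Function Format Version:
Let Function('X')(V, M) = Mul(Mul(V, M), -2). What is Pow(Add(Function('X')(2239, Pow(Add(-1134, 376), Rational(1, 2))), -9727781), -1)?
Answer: Mul(I, Pow(Add(Mul(-9727781, I), Mul(4478, Pow(758, Rational(1, 2)))), -1)) ≈ Add(-1.0278e-7, Mul(1.3026e-9, I))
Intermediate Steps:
Function('X')(V, M) = Mul(-2, M, V) (Function('X')(V, M) = Mul(Mul(M, V), -2) = Mul(-2, M, V))
Pow(Add(Function('X')(2239, Pow(Add(-1134, 376), Rational(1, 2))), -9727781), -1) = Pow(Add(Mul(-2, Pow(Add(-1134, 376), Rational(1, 2)), 2239), -9727781), -1) = Pow(Add(Mul(-2, Pow(-758, Rational(1, 2)), 2239), -9727781), -1) = Pow(Add(Mul(-2, Mul(I, Pow(758, Rational(1, 2))), 2239), -9727781), -1) = Pow(Add(Mul(-4478, I, Pow(758, Rational(1, 2))), -9727781), -1) = Pow(Add(-9727781, Mul(-4478, I, Pow(758, Rational(1, 2)))), -1)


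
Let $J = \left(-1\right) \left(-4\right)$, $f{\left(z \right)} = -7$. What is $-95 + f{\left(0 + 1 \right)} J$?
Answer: $-123$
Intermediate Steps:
$J = 4$
$-95 + f{\left(0 + 1 \right)} J = -95 - 28 = -123$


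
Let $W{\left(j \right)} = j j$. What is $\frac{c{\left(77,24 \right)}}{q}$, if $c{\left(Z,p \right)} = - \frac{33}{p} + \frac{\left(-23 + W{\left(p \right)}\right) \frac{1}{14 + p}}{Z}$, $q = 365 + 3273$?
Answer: $- \frac{1983}{6082736} \approx -0.000326$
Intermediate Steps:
$W{\left(j \right)} = j^{2}$
$q = 3638$
$c{\left(Z,p \right)} = - \frac{33}{p} + \frac{-23 + p^{2}}{Z \left(14 + p\right)}$ ($c{\left(Z,p \right)} = - \frac{33}{p} + \frac{\left(-23 + p^{2}\right) \frac{1}{14 + p}}{Z} = - \frac{33}{p} + \frac{\frac{1}{14 + p} \left(-23 + p^{2}\right)}{Z} = - \frac{33}{p} + \frac{-23 + p^{2}}{Z \left(14 + p\right)}$)
$\frac{c{\left(77,24 \right)}}{q} = \frac{\frac{1}{77} \cdot \frac{1}{24} \frac{1}{14 + 24} \left(24^{3} - 35574 - 552 - 2541 \cdot 24\right)}{3638} = \frac{1}{77} \cdot \frac{1}{24} \cdot \frac{1}{38} \left(13824 - 35574 - 552 - 60984\right) \frac{1}{3638} = \frac{1}{77} \cdot \frac{1}{24} \cdot \frac{1}{38} \left(-83286\right) \frac{1}{3638} = \left(- \frac{1983}{1672}\right) \frac{1}{3638} = - \frac{1983}{6082736}$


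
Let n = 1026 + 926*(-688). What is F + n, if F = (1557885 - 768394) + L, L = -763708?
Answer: -610279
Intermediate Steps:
F = 25783 (F = (1557885 - 768394) - 763708 = 789491 - 763708 = 25783)
n = -636062 (n = 1026 - 637088 = -636062)
F + n = 25783 - 636062 = -610279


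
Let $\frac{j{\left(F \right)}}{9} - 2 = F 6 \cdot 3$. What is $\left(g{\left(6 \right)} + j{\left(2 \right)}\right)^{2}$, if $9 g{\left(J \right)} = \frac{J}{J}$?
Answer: $\frac{9480241}{81} \approx 1.1704 \cdot 10^{5}$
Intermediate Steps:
$g{\left(J \right)} = \frac{1}{9}$ ($g{\left(J \right)} = \frac{J \frac{1}{J}}{9} = \frac{1}{9} \cdot 1 = \frac{1}{9}$)
$j{\left(F \right)} = 18 + 162 F$ ($j{\left(F \right)} = 18 + 9 F 6 \cdot 3 = 18 + 9 \cdot 6 F 3 = 18 + 9 \cdot 18 F = 18 + 162 F$)
$\left(g{\left(6 \right)} + j{\left(2 \right)}\right)^{2} = \left(\frac{1}{9} + \left(18 + 162 \cdot 2\right)\right)^{2} = \left(\frac{1}{9} + \left(18 + 324\right)\right)^{2} = \left(\frac{1}{9} + 342\right)^{2} = \left(\frac{3079}{9}\right)^{2} = \frac{9480241}{81}$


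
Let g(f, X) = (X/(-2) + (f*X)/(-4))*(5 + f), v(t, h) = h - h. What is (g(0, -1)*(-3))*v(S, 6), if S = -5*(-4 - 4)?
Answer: 0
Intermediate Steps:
S = 40 (S = -5*(-8) = 40)
v(t, h) = 0
g(f, X) = (5 + f)*(-X/2 - X*f/4) (g(f, X) = (X*(-½) + (X*f)*(-¼))*(5 + f) = (-X/2 - X*f/4)*(5 + f) = (5 + f)*(-X/2 - X*f/4))
(g(0, -1)*(-3))*v(S, 6) = (-¼*(-1)*(10 + 0² + 7*0)*(-3))*0 = (-¼*(-1)*(10 + 0 + 0)*(-3))*0 = (-¼*(-1)*10*(-3))*0 = ((5/2)*(-3))*0 = -15/2*0 = 0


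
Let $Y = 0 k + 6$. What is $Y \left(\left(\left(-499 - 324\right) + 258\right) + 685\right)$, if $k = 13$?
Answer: $720$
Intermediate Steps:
$Y = 6$ ($Y = 0 \cdot 13 + 6 = 0 + 6 = 6$)
$Y \left(\left(\left(-499 - 324\right) + 258\right) + 685\right) = 6 \left(\left(\left(-499 - 324\right) + 258\right) + 685\right) = 6 \left(\left(-823 + 258\right) + 685\right) = 6 \left(-565 + 685\right) = 6 \cdot 120 = 720$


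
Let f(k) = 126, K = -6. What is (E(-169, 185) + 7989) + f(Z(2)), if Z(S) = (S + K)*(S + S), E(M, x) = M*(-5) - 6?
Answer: 8954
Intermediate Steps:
E(M, x) = -6 - 5*M (E(M, x) = -5*M - 6 = -6 - 5*M)
Z(S) = 2*S*(-6 + S) (Z(S) = (S - 6)*(S + S) = (-6 + S)*(2*S) = 2*S*(-6 + S))
(E(-169, 185) + 7989) + f(Z(2)) = ((-6 - 5*(-169)) + 7989) + 126 = ((-6 + 845) + 7989) + 126 = (839 + 7989) + 126 = 8828 + 126 = 8954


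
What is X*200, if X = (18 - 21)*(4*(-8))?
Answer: 19200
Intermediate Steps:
X = 96 (X = -3*(-32) = 96)
X*200 = 96*200 = 19200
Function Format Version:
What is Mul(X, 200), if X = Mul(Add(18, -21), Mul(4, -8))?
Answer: 19200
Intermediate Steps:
X = 96 (X = Mul(-3, -32) = 96)
Mul(X, 200) = Mul(96, 200) = 19200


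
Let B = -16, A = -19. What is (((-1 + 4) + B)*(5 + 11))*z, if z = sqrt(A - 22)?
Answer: -208*I*sqrt(41) ≈ -1331.8*I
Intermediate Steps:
z = I*sqrt(41) (z = sqrt(-19 - 22) = sqrt(-41) = I*sqrt(41) ≈ 6.4031*I)
(((-1 + 4) + B)*(5 + 11))*z = (((-1 + 4) - 16)*(5 + 11))*(I*sqrt(41)) = ((3 - 16)*16)*(I*sqrt(41)) = (-13*16)*(I*sqrt(41)) = -208*I*sqrt(41)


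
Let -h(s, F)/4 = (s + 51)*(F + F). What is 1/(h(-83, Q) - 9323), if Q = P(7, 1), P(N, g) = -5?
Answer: -1/10603 ≈ -9.4313e-5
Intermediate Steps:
Q = -5
h(s, F) = -8*F*(51 + s) (h(s, F) = -4*(s + 51)*(F + F) = -4*(51 + s)*2*F = -8*F*(51 + s))
1/(h(-83, Q) - 9323) = 1/(-8*(-5)*(51 - 83) - 9323) = 1/(-8*(-5)*(-32) - 9323) = 1/(-1280 - 9323) = 1/(-10603) = -1/10603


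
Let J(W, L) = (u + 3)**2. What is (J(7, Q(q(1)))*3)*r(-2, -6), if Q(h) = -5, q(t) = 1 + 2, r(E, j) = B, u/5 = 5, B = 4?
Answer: 9408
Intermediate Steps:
u = 25 (u = 5*5 = 25)
r(E, j) = 4
q(t) = 3
J(W, L) = 784 (J(W, L) = (25 + 3)**2 = 28**2 = 784)
(J(7, Q(q(1)))*3)*r(-2, -6) = (784*3)*4 = 2352*4 = 9408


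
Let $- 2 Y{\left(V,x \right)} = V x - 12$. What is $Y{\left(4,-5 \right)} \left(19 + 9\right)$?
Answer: $448$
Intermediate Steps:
$Y{\left(V,x \right)} = 6 - \frac{V x}{2}$ ($Y{\left(V,x \right)} = - \frac{V x - 12}{2} = - \frac{-12 + V x}{2} = 6 - \frac{V x}{2}$)
$Y{\left(4,-5 \right)} \left(19 + 9\right) = \left(6 - 2 \left(-5\right)\right) \left(19 + 9\right) = \left(6 + 10\right) 28 = 16 \cdot 28 = 448$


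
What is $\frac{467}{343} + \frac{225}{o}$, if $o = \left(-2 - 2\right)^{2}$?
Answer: $\frac{84647}{5488} \approx 15.424$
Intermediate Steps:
$o = 16$ ($o = \left(-4\right)^{2} = 16$)
$\frac{467}{343} + \frac{225}{o} = \frac{467}{343} + \frac{225}{16} = \frac{84647}{5488}$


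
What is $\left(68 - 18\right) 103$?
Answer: $5150$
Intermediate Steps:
$\left(68 - 18\right) 103 = 50 \cdot 103 = 5150$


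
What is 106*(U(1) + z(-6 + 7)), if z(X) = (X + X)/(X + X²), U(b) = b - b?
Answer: 106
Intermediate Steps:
U(b) = 0
z(X) = 2*X/(X + X²) (z(X) = (2*X)/(X + X²) = 2*X/(X + X²))
106*(U(1) + z(-6 + 7)) = 106*(0 + 2/(1 + (-6 + 7))) = 106*(0 + 2/(1 + 1)) = 106*(0 + 2/2) = 106*(0 + 2*(½)) = 106*(0 + 1) = 106*1 = 106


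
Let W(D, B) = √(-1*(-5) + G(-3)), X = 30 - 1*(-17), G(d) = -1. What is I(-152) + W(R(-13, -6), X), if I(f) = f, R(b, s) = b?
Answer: -150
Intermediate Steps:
X = 47 (X = 30 + 17 = 47)
W(D, B) = 2 (W(D, B) = √(-1*(-5) - 1) = √(5 - 1) = √4 = 2)
I(-152) + W(R(-13, -6), X) = -152 + 2 = -150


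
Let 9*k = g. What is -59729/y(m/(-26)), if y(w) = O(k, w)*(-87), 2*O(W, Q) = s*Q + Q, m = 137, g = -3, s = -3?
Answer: 1552954/11919 ≈ 130.29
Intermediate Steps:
k = -⅓ (k = (⅑)*(-3) = -⅓ ≈ -0.33333)
O(W, Q) = -Q (O(W, Q) = (-3*Q + Q)/2 = (-2*Q)/2 = -Q)
y(w) = 87*w (y(w) = -w*(-87) = 87*w)
-59729/y(m/(-26)) = -59729/(87*(137/(-26))) = -59729/(87*(137*(-1/26))) = -59729/(87*(-137/26)) = -59729/(-11919/26) = -59729*(-26/11919) = 1552954/11919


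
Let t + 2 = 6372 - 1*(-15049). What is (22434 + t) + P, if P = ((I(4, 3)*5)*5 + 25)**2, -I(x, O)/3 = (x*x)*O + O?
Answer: 14483853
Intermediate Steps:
I(x, O) = -3*O - 3*O*x**2 (I(x, O) = -3*((x*x)*O + O) = -3*(x**2*O + O) = -3*(O*x**2 + O) = -3*(O + O*x**2) = -3*O - 3*O*x**2)
t = 21419 (t = -2 + (6372 - 1*(-15049)) = -2 + (6372 + 15049) = -2 + 21421 = 21419)
P = 14440000 (P = ((-3*3*(1 + 4**2)*5)*5 + 25)**2 = ((-3*3*(1 + 16)*5)*5 + 25)**2 = ((-3*3*17*5)*5 + 25)**2 = (-153*5*5 + 25)**2 = (-765*5 + 25)**2 = (-3825 + 25)**2 = (-3800)**2 = 14440000)
(22434 + t) + P = (22434 + 21419) + 14440000 = 43853 + 14440000 = 14483853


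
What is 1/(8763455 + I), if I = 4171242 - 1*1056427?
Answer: 1/11878270 ≈ 8.4187e-8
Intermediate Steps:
I = 3114815 (I = 4171242 - 1056427 = 3114815)
1/(8763455 + I) = 1/(8763455 + 3114815) = 1/11878270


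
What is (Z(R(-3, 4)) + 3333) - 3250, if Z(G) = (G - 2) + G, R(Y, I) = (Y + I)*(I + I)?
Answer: 97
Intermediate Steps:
R(Y, I) = 2*I*(I + Y) (R(Y, I) = (I + Y)*(2*I) = 2*I*(I + Y))
Z(G) = -2 + 2*G (Z(G) = (-2 + G) + G = -2 + 2*G)
(Z(R(-3, 4)) + 3333) - 3250 = ((-2 + 2*(2*4*(4 - 3))) + 3333) - 3250 = ((-2 + 2*(2*4*1)) + 3333) - 3250 = ((-2 + 2*8) + 3333) - 3250 = ((-2 + 16) + 3333) - 3250 = (14 + 3333) - 3250 = 3347 - 3250 = 97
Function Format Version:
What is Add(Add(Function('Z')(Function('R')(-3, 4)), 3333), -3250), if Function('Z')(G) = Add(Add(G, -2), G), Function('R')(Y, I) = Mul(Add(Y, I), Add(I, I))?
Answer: 97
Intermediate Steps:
Function('R')(Y, I) = Mul(2, I, Add(I, Y)) (Function('R')(Y, I) = Mul(Add(I, Y), Mul(2, I)) = Mul(2, I, Add(I, Y)))
Function('Z')(G) = Add(-2, Mul(2, G)) (Function('Z')(G) = Add(Add(-2, G), G) = Add(-2, Mul(2, G)))
Add(Add(Function('Z')(Function('R')(-3, 4)), 3333), -3250) = Add(Add(Add(-2, Mul(2, Mul(2, 4, Add(4, -3)))), 3333), -3250) = Add(Add(Add(-2, Mul(2, Mul(2, 4, 1))), 3333), -3250) = Add(Add(Add(-2, Mul(2, 8)), 3333), -3250) = Add(Add(Add(-2, 16), 3333), -3250) = Add(Add(14, 3333), -3250) = Add(3347, -3250) = 97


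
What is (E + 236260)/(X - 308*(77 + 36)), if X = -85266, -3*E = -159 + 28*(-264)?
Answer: -238777/120070 ≈ -1.9886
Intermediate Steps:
E = 2517 (E = -(-159 + 28*(-264))/3 = -(-159 - 7392)/3 = -⅓*(-7551) = 2517)
(E + 236260)/(X - 308*(77 + 36)) = (2517 + 236260)/(-85266 - 308*(77 + 36)) = 238777/(-85266 - 308*113) = 238777/(-85266 - 34804) = 238777/(-120070) = 238777*(-1/120070) = -238777/120070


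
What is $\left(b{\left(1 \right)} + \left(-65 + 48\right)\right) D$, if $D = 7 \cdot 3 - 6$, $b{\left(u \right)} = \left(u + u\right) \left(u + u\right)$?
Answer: $-195$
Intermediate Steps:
$b{\left(u \right)} = 4 u^{2}$ ($b{\left(u \right)} = 2 u 2 u = 4 u^{2}$)
$D = 15$ ($D = 21 - 6 = 15$)
$\left(b{\left(1 \right)} + \left(-65 + 48\right)\right) D = \left(4 \cdot 1^{2} + \left(-65 + 48\right)\right) 15 = \left(4 \cdot 1 - 17\right) 15 = \left(4 - 17\right) 15 = \left(-13\right) 15 = -195$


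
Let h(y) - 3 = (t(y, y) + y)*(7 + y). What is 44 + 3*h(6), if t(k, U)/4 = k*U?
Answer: 5903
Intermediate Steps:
t(k, U) = 4*U*k (t(k, U) = 4*(k*U) = 4*(U*k) = 4*U*k)
h(y) = 3 + (7 + y)*(y + 4*y²) (h(y) = 3 + (4*y*y + y)*(7 + y) = 3 + (4*y² + y)*(7 + y) = 3 + (y + 4*y²)*(7 + y) = 3 + (7 + y)*(y + 4*y²))
44 + 3*h(6) = 44 + 3*(3 + 4*6³ + 7*6 + 29*6²) = 44 + 3*(3 + 4*216 + 42 + 29*36) = 44 + 3*(3 + 864 + 42 + 1044) = 44 + 3*1953 = 44 + 5859 = 5903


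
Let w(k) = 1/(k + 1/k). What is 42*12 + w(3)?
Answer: 5043/10 ≈ 504.30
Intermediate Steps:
42*12 + w(3) = 42*12 + 3/(1 + 3²) = 504 + 3/(1 + 9) = 504 + 3/10 = 5043/10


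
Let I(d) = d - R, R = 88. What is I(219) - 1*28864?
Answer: -28733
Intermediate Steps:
I(d) = -88 + d (I(d) = d - 1*88 = d - 88 = -88 + d)
I(219) - 1*28864 = (-88 + 219) - 1*28864 = 131 - 28864 = -28733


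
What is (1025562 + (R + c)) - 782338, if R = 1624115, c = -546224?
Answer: 1321115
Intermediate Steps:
(1025562 + (R + c)) - 782338 = (1025562 + (1624115 - 546224)) - 782338 = (1025562 + 1077891) - 782338 = 2103453 - 782338 = 1321115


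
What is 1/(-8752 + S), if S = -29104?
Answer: -1/37856 ≈ -2.6416e-5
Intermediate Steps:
1/(-8752 + S) = 1/(-8752 - 29104) = 1/(-37856) = -1/37856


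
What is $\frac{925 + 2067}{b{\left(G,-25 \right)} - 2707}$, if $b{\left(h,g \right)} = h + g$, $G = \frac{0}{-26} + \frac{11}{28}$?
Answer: $- \frac{83776}{76485} \approx -1.0953$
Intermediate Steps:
$G = \frac{11}{28}$ ($G = 0 \left(- \frac{1}{26}\right) + 11 \cdot \frac{1}{28} = 0 + \frac{11}{28} = \frac{11}{28} \approx 0.39286$)
$b{\left(h,g \right)} = g + h$
$\frac{925 + 2067}{b{\left(G,-25 \right)} - 2707} = \frac{925 + 2067}{\left(-25 + \frac{11}{28}\right) - 2707} = \frac{2992}{- \frac{689}{28} - 2707} = \frac{2992}{- \frac{76485}{28}} = 2992 \left(- \frac{28}{76485}\right) = - \frac{83776}{76485}$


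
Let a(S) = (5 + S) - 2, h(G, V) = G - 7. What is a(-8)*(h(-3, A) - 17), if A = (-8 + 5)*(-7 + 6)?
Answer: 135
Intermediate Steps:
A = 3 (A = -3*(-1) = 3)
h(G, V) = -7 + G
a(S) = 3 + S
a(-8)*(h(-3, A) - 17) = (3 - 8)*((-7 - 3) - 17) = -5*(-10 - 17) = -5*(-27) = 135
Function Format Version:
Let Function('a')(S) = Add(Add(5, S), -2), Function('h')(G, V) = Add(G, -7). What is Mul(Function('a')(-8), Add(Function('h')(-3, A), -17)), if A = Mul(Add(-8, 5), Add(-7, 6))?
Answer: 135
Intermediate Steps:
A = 3 (A = Mul(-3, -1) = 3)
Function('h')(G, V) = Add(-7, G)
Function('a')(S) = Add(3, S)
Mul(Function('a')(-8), Add(Function('h')(-3, A), -17)) = Mul(Add(3, -8), Add(Add(-7, -3), -17)) = Mul(-5, Add(-10, -17)) = Mul(-5, -27) = 135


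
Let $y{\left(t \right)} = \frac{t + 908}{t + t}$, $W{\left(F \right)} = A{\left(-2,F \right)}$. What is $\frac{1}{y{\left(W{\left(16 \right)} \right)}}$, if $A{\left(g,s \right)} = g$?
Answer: $- \frac{2}{453} \approx -0.004415$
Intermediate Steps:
$W{\left(F \right)} = -2$
$y{\left(t \right)} = \frac{908 + t}{2 t}$
$\frac{1}{y{\left(W{\left(16 \right)} \right)}} = \frac{1}{\frac{1}{2} \frac{1}{-2} \left(908 - 2\right)} = \frac{1}{\frac{1}{2} \left(- \frac{1}{2}\right) 906} = \frac{1}{- \frac{453}{2}} = - \frac{2}{453}$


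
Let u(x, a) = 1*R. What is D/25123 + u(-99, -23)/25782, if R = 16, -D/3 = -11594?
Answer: 448575746/323860593 ≈ 1.3851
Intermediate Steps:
D = 34782 (D = -3*(-11594) = 34782)
u(x, a) = 16 (u(x, a) = 1*16 = 16)
D/25123 + u(-99, -23)/25782 = 34782/25123 + 16/25782 = 34782*(1/25123) + 16*(1/25782) = 34782/25123 + 8/12891 = 448575746/323860593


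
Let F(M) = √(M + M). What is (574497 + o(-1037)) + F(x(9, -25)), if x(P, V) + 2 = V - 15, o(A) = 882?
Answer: 575379 + 2*I*√21 ≈ 5.7538e+5 + 9.1651*I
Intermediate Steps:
x(P, V) = -17 + V (x(P, V) = -2 + (V - 15) = -2 + (-15 + V) = -17 + V)
F(M) = √2*√M (F(M) = √(2*M) = √2*√M)
(574497 + o(-1037)) + F(x(9, -25)) = (574497 + 882) + √2*√(-17 - 25) = 575379 + √2*√(-42) = 575379 + √2*(I*√42) = 575379 + 2*I*√21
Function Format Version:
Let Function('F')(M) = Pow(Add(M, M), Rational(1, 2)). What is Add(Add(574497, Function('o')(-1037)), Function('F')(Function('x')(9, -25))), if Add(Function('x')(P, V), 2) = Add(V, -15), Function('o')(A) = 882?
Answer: Add(575379, Mul(2, I, Pow(21, Rational(1, 2)))) ≈ Add(5.7538e+5, Mul(9.1651, I))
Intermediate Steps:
Function('x')(P, V) = Add(-17, V) (Function('x')(P, V) = Add(-2, Add(V, -15)) = Add(-2, Add(-15, V)) = Add(-17, V))
Function('F')(M) = Mul(Pow(2, Rational(1, 2)), Pow(M, Rational(1, 2))) (Function('F')(M) = Pow(Mul(2, M), Rational(1, 2)) = Mul(Pow(2, Rational(1, 2)), Pow(M, Rational(1, 2))))
Add(Add(574497, Function('o')(-1037)), Function('F')(Function('x')(9, -25))) = Add(Add(574497, 882), Mul(Pow(2, Rational(1, 2)), Pow(Add(-17, -25), Rational(1, 2)))) = Add(575379, Mul(Pow(2, Rational(1, 2)), Pow(-42, Rational(1, 2)))) = Add(575379, Mul(Pow(2, Rational(1, 2)), Mul(I, Pow(42, Rational(1, 2))))) = Add(575379, Mul(2, I, Pow(21, Rational(1, 2))))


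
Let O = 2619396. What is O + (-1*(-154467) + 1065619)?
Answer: 3839482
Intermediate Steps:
O + (-1*(-154467) + 1065619) = 2619396 + (-1*(-154467) + 1065619) = 2619396 + (154467 + 1065619) = 2619396 + 1220086 = 3839482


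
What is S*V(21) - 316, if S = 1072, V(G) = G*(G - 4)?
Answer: 382388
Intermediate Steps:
V(G) = G*(-4 + G)
S*V(21) - 316 = 1072*(21*(-4 + 21)) - 316 = 1072*(21*17) - 316 = 1072*357 - 316 = 382704 - 316 = 382388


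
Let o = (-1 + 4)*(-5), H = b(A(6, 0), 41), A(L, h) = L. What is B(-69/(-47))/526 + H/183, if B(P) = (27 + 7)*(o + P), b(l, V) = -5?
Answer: -2040401/2262063 ≈ -0.90201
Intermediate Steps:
H = -5
o = -15 (o = 3*(-5) = -15)
B(P) = -510 + 34*P (B(P) = (27 + 7)*(-15 + P) = 34*(-15 + P) = -510 + 34*P)
B(-69/(-47))/526 + H/183 = (-510 + 34*(-69/(-47)))/526 - 5/183 = (-510 + 34*(-69*(-1/47)))*(1/526) - 5*1/183 = (-510 + 34*(69/47))*(1/526) - 5/183 = (-510 + 2346/47)*(1/526) - 5/183 = -21624/47*1/526 - 5/183 = -10812/12361 - 5/183 = -2040401/2262063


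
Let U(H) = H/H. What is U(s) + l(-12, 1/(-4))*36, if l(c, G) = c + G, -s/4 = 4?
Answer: -440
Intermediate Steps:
s = -16 (s = -4*4 = -16)
U(H) = 1
l(c, G) = G + c
U(s) + l(-12, 1/(-4))*36 = 1 + (1/(-4) - 12)*36 = 1 + (1*(-¼) - 12)*36 = 1 + (-¼ - 12)*36 = 1 - 49/4*36 = 1 - 441 = -440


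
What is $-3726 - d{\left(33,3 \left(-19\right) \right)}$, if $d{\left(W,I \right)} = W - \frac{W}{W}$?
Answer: $-3758$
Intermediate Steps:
$d{\left(W,I \right)} = -1 + W$ ($d{\left(W,I \right)} = W - 1 = -1 + W$)
$-3726 - d{\left(33,3 \left(-19\right) \right)} = -3726 - \left(-1 + 33\right) = -3726 - 32 = -3758$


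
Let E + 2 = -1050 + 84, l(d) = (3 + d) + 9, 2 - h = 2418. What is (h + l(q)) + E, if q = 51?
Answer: -3321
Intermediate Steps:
h = -2416 (h = 2 - 1*2418 = 2 - 2418 = -2416)
l(d) = 12 + d
E = -968 (E = -2 + (-1050 + 84) = -2 - 966 = -968)
(h + l(q)) + E = (-2416 + (12 + 51)) - 968 = (-2416 + 63) - 968 = -2353 - 968 = -3321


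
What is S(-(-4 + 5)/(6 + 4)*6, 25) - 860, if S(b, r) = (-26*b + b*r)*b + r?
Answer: -20884/25 ≈ -835.36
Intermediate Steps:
S(b, r) = r + b*(-26*b + b*r) (S(b, r) = b*(-26*b + b*r) + r = r + b*(-26*b + b*r))
S(-(-4 + 5)/(6 + 4)*6, 25) - 860 = (25 - 26*36*(-4 + 5)²/(6 + 4)² + 25*(-(-4 + 5)/(6 + 4)*6)²) - 860 = (25 - 26*(-1/10*6)² + 25*(-1/10*6)²) - 860 = (25 - 26*(-1*⅒*6)² + 25*(-1*⅒*6)²) - 860 = (25 - 26*(-⅒*6)² + 25*(-⅒*6)²) - 860 = (25 - 26*(-⅗)² + 25*(-⅗)²) - 860 = (25 - 26*9/25 + 25*(9/25)) - 860 = (25 - 234/25 + 9) - 860 = 616/25 - 860 = -20884/25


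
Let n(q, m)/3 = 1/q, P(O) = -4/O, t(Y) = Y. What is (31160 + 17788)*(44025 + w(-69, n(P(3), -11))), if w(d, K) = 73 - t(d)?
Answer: 2161886316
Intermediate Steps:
n(q, m) = 3/q (n(q, m) = 3*(1/q) = 3/q)
w(d, K) = 73 - d
(31160 + 17788)*(44025 + w(-69, n(P(3), -11))) = (31160 + 17788)*(44025 + (73 - 1*(-69))) = 48948*(44025 + (73 + 69)) = 48948*(44025 + 142) = 48948*44167 = 2161886316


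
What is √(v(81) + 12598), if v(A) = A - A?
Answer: √12598 ≈ 112.24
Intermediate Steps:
v(A) = 0
√(v(81) + 12598) = √(0 + 12598) = √12598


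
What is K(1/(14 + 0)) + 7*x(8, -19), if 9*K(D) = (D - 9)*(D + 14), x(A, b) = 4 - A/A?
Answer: 12419/1764 ≈ 7.0403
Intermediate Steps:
x(A, b) = 3 (x(A, b) = 4 - 1*1 = 4 - 1 = 3)
K(D) = (-9 + D)*(14 + D)/9 (K(D) = ((D - 9)*(D + 14))/9 = ((-9 + D)*(14 + D))/9 = (-9 + D)*(14 + D)/9)
K(1/(14 + 0)) + 7*x(8, -19) = (-14 + (1/(14 + 0))²/9 + 5/(9*(14 + 0))) + 7*3 = (-14 + (1/14)²/9 + (5/9)/14) + 21 = (-14 + (1/14)²/9 + (5/9)*(1/14)) + 21 = (-14 + (⅑)*(1/196) + 5/126) + 21 = (-14 + 1/1764 + 5/126) + 21 = -24625/1764 + 21 = 12419/1764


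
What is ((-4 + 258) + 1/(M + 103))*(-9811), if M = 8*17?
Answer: -595596377/239 ≈ -2.4920e+6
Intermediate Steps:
M = 136
((-4 + 258) + 1/(M + 103))*(-9811) = ((-4 + 258) + 1/(136 + 103))*(-9811) = (254 + 1/239)*(-9811) = (60707/239)*(-9811) = -595596377/239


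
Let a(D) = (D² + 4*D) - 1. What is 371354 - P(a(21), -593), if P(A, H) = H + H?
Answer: 372540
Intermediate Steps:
a(D) = -1 + D² + 4*D
P(A, H) = 2*H
371354 - P(a(21), -593) = 371354 - 2*(-593) = 371354 - 1*(-1186) = 371354 + 1186 = 372540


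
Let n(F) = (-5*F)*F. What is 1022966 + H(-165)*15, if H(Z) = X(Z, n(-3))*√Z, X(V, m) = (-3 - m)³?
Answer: 1022966 + 1111320*I*√165 ≈ 1.023e+6 + 1.4275e+7*I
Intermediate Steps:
n(F) = -5*F²
H(Z) = 74088*√Z (H(Z) = (-(3 - 5*(-3)²)³)*√Z = (-(3 - 5*9)³)*√Z = (-(3 - 45)³)*√Z = (-1*(-42)³)*√Z = (-1*(-74088))*√Z = 74088*√Z)
1022966 + H(-165)*15 = 1022966 + (74088*√(-165))*15 = 1022966 + (74088*(I*√165))*15 = 1022966 + (74088*I*√165)*15 = 1022966 + 1111320*I*√165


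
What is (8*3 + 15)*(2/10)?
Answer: 39/5 ≈ 7.8000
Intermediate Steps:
(8*3 + 15)*(2/10) = (24 + 15)*(2*(⅒)) = 39*(⅕) = 39/5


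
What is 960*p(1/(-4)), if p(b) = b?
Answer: -240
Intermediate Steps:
960*p(1/(-4)) = 960/(-4) = 960*(-¼) = -240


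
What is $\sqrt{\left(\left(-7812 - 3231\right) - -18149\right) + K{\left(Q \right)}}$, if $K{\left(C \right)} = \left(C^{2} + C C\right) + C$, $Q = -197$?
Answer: $\sqrt{84527} \approx 290.74$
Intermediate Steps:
$K{\left(C \right)} = C + 2 C^{2}$ ($K{\left(C \right)} = \left(C^{2} + C^{2}\right) + C = 2 C^{2} + C = C + 2 C^{2}$)
$\sqrt{\left(\left(-7812 - 3231\right) - -18149\right) + K{\left(Q \right)}} = \sqrt{\left(\left(-7812 - 3231\right) - -18149\right) - 197 \left(1 + 2 \left(-197\right)\right)} = \sqrt{\left(-11043 + 18149\right) - 197 \left(1 - 394\right)} = \sqrt{7106 - -77421} = \sqrt{7106 + 77421} = \sqrt{84527}$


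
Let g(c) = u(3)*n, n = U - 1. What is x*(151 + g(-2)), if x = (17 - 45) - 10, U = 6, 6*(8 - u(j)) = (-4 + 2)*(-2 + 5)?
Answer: -7448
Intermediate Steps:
u(j) = 9 (u(j) = 8 - (-4 + 2)*(-2 + 5)/6 = 8 - (-1)*3/3 = 8 - ⅙*(-6) = 8 + 1 = 9)
x = -38 (x = -28 - 10 = -38)
n = 5 (n = 6 - 1 = 5)
g(c) = 45 (g(c) = 9*5 = 45)
x*(151 + g(-2)) = -38*(151 + 45) = -38*196 = -7448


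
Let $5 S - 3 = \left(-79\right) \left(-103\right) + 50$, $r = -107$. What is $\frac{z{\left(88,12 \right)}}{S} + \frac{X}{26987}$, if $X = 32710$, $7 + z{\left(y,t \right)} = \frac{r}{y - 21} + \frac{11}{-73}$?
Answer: $\frac{260900152385}{216205217046} \approx 1.2067$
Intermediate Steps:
$z{\left(y,t \right)} = - \frac{522}{73} - \frac{107}{-21 + y}$ ($z{\left(y,t \right)} = -7 + \left(- \frac{107}{y - 21} + \frac{11}{-73}\right) = -7 + \left(- \frac{107}{y - 21} + 11 \left(- \frac{1}{73}\right)\right) = -7 - \left(\frac{11}{73} + \frac{107}{-21 + y}\right) = - \frac{522}{73} - \frac{107}{-21 + y}$)
$S = 1638$ ($S = \frac{3}{5} + \frac{\left(-79\right) \left(-103\right) + 50}{5} = \frac{3}{5} + \frac{8137 + 50}{5} = \frac{3}{5} + \frac{1}{5} \cdot 8187 = \frac{3}{5} + \frac{8187}{5} = 1638$)
$\frac{z{\left(88,12 \right)}}{S} + \frac{X}{26987} = \frac{\frac{1}{73} \frac{1}{-21 + 88} \left(3151 - 45936\right)}{1638} + \frac{32710}{26987} = \frac{3151 - 45936}{73 \cdot 67} \cdot \frac{1}{1638} + 32710 \cdot \frac{1}{26987} = \frac{1}{73} \cdot \frac{1}{67} \left(-42785\right) \frac{1}{1638} + \frac{32710}{26987} = \left(- \frac{42785}{4891}\right) \frac{1}{1638} + \frac{32710}{26987} = - \frac{42785}{8011458} + \frac{32710}{26987} = \frac{260900152385}{216205217046}$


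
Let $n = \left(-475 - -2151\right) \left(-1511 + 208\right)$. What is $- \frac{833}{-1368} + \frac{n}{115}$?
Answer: $- \frac{2987380909}{157320} \approx -18989.0$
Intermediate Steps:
$n = -2183828$ ($n = \left(-475 + 2151\right) \left(-1303\right) = 1676 \left(-1303\right) = -2183828$)
$- \frac{833}{-1368} + \frac{n}{115} = - \frac{833}{-1368} - \frac{2183828}{115} = \left(-833\right) \left(- \frac{1}{1368}\right) - \frac{2183828}{115} = \frac{833}{1368} - \frac{2183828}{115} = - \frac{2987380909}{157320}$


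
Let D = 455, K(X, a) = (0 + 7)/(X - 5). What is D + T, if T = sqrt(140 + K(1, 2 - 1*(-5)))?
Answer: 455 + sqrt(553)/2 ≈ 466.76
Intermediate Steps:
K(X, a) = 7/(-5 + X)
T = sqrt(553)/2 (T = sqrt(140 + 7/(-5 + 1)) = sqrt(140 + 7/(-4)) = sqrt(140 + 7*(-1/4)) = sqrt(140 - 7/4) = sqrt(553/4) = sqrt(553)/2 ≈ 11.758)
D + T = 455 + sqrt(553)/2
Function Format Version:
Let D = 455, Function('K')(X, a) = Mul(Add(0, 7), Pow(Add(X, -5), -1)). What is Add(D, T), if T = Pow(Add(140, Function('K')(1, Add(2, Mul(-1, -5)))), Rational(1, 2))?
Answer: Add(455, Mul(Rational(1, 2), Pow(553, Rational(1, 2)))) ≈ 466.76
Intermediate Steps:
Function('K')(X, a) = Mul(7, Pow(Add(-5, X), -1))
T = Mul(Rational(1, 2), Pow(553, Rational(1, 2))) (T = Pow(Add(140, Mul(7, Pow(Add(-5, 1), -1))), Rational(1, 2)) = Pow(Add(140, Mul(7, Pow(-4, -1))), Rational(1, 2)) = Pow(Add(140, Mul(7, Rational(-1, 4))), Rational(1, 2)) = Pow(Add(140, Rational(-7, 4)), Rational(1, 2)) = Pow(Rational(553, 4), Rational(1, 2)) = Mul(Rational(1, 2), Pow(553, Rational(1, 2))) ≈ 11.758)
Add(D, T) = Add(455, Mul(Rational(1, 2), Pow(553, Rational(1, 2))))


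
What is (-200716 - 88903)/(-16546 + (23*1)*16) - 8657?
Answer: -139763327/16178 ≈ -8639.1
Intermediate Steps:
(-200716 - 88903)/(-16546 + (23*1)*16) - 8657 = -289619/(-16546 + 23*16) - 8657 = -289619/(-16546 + 368) - 8657 = -289619/(-16178) - 8657 = -289619*(-1/16178) - 8657 = 289619/16178 - 8657 = -139763327/16178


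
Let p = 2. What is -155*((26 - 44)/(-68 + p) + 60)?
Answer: -102765/11 ≈ -9342.3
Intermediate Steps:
-155*((26 - 44)/(-68 + p) + 60) = -155*((26 - 44)/(-68 + 2) + 60) = -155*(-18/(-66) + 60) = -155*(-18*(-1/66) + 60) = -155*(3/11 + 60) = -155*663/11 = -102765/11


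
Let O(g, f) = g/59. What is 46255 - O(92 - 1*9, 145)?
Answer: 2728962/59 ≈ 46254.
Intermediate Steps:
O(g, f) = g/59 (O(g, f) = g*(1/59) = g/59)
46255 - O(92 - 1*9, 145) = 46255 - (92 - 1*9)/59 = 46255 - (92 - 9)/59 = 46255 - 83/59 = 2728962/59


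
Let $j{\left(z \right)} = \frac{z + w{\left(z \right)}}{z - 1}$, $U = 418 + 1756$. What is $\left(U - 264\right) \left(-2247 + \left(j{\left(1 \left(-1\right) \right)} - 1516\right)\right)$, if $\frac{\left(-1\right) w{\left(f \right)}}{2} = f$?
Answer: $-7188285$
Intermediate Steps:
$U = 2174$
$w{\left(f \right)} = - 2 f$
$j{\left(z \right)} = - \frac{z}{-1 + z}$ ($j{\left(z \right)} = \frac{z - 2 z}{z - 1} = \frac{\left(-1\right) z}{-1 + z} = - \frac{z}{-1 + z}$)
$\left(U - 264\right) \left(-2247 + \left(j{\left(1 \left(-1\right) \right)} - 1516\right)\right) = \left(2174 - 264\right) \left(-2247 - \left(1516 + \frac{1 \left(-1\right)}{-1 + 1 \left(-1\right)}\right)\right) = 1910 \left(-2247 - \left(1516 - \frac{1}{-1 - 1}\right)\right) = 1910 \left(-2247 - \left(1516 - \frac{1}{-2}\right)\right) = 1910 \left(-2247 - \left(1516 - - \frac{1}{2}\right)\right) = 1910 \left(-2247 - \frac{3033}{2}\right) = 1910 \left(- \frac{7527}{2}\right) = -7188285$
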